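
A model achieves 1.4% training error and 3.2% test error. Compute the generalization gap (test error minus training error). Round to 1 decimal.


Generalization gap = test_error - train_error
= 3.2 - 1.4
= 1.8%
A small gap suggests good generalization.

1.8


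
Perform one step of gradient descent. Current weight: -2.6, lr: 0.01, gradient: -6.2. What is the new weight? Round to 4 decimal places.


w_new = w_old - lr * gradient
= -2.6 - 0.01 * -6.2
= -2.6 - (-0.062)
= -2.5380

-2.5380


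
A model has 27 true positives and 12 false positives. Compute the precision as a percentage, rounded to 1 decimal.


Precision = TP / (TP + FP) * 100
= 27 / (27 + 12)
= 27 / 39
= 0.6923
= 69.2%

69.2


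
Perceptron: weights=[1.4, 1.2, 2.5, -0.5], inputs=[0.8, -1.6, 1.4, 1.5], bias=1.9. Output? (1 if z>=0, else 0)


z = w . x + b
= 1.4*0.8 + 1.2*-1.6 + 2.5*1.4 + -0.5*1.5 + 1.9
= 1.12 + -1.92 + 3.5 + -0.75 + 1.9
= 1.95 + 1.9
= 3.85
Since z = 3.85 >= 0, output = 1

1


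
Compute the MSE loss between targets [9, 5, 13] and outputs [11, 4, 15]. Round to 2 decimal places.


Differences: [-2, 1, -2]
Squared errors: [4, 1, 4]
Sum of squared errors = 9
MSE = 9 / 3 = 3.00

3.00


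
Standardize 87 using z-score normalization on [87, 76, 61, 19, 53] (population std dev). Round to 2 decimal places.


Mean = (87 + 76 + 61 + 19 + 53) / 5 = 59.2
Variance = sum((x_i - mean)^2) / n = 542.56
Std = sqrt(542.56) = 23.2929
Z = (x - mean) / std
= (87 - 59.2) / 23.2929
= 27.8 / 23.2929
= 1.19

1.19


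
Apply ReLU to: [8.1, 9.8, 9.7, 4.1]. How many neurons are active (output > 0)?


ReLU(x) = max(0, x) for each element:
ReLU(8.1) = 8.1
ReLU(9.8) = 9.8
ReLU(9.7) = 9.7
ReLU(4.1) = 4.1
Active neurons (>0): 4

4


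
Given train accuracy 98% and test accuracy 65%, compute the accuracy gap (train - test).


Gap = train_accuracy - test_accuracy
= 98 - 65
= 33%
This large gap strongly indicates overfitting.

33


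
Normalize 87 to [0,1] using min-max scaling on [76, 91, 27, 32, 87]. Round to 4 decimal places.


Min = 27, Max = 91
Range = 91 - 27 = 64
Scaled = (x - min) / (max - min)
= (87 - 27) / 64
= 60 / 64
= 0.9375

0.9375


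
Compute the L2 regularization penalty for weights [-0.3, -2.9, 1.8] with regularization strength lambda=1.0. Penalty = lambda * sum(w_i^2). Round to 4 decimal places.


Squaring each weight:
(-0.3)^2 = 0.09
(-2.9)^2 = 8.41
1.8^2 = 3.24
Sum of squares = 11.74
Penalty = 1.0 * 11.74 = 11.7400

11.7400


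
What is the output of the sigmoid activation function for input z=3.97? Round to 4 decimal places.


sigmoid(z) = 1 / (1 + exp(-z))
exp(-(3.97)) = exp(-3.97) = 0.0189
1 + 0.0189 = 1.0189
1 / 1.0189 = 0.9815

0.9815


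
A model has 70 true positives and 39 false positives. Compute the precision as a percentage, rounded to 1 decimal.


Precision = TP / (TP + FP) * 100
= 70 / (70 + 39)
= 70 / 109
= 0.6422
= 64.2%

64.2


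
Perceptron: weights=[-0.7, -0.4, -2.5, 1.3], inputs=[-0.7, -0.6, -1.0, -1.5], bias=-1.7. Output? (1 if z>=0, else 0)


z = w . x + b
= -0.7*-0.7 + -0.4*-0.6 + -2.5*-1.0 + 1.3*-1.5 + -1.7
= 0.49 + 0.24 + 2.5 + -1.95 + -1.7
= 1.28 + -1.7
= -0.42
Since z = -0.42 < 0, output = 0

0


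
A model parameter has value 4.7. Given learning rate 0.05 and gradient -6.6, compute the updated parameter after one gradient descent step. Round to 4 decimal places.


w_new = w_old - lr * gradient
= 4.7 - 0.05 * -6.6
= 4.7 - (-0.33)
= 5.0300

5.0300


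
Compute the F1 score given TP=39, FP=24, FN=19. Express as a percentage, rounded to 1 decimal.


Precision = TP / (TP + FP) = 39 / 63 = 0.619
Recall = TP / (TP + FN) = 39 / 58 = 0.6724
F1 = 2 * P * R / (P + R)
= 2 * 0.619 * 0.6724 / (0.619 + 0.6724)
= 0.8325 / 1.2915
= 0.6446
As percentage: 64.5%

64.5


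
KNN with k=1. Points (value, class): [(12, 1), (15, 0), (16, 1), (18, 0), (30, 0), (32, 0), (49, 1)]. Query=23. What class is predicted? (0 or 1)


Distances from query 23:
Point 18 (class 0): distance = 5
K=1 nearest neighbors: classes = [0]
Votes for class 1: 0 / 1
Majority vote => class 0

0


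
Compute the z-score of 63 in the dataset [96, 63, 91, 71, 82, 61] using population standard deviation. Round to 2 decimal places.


Mean = (96 + 63 + 91 + 71 + 82 + 61) / 6 = 77.3333
Variance = sum((x_i - mean)^2) / n = 178.2222
Std = sqrt(178.2222) = 13.35
Z = (x - mean) / std
= (63 - 77.3333) / 13.35
= -14.3333 / 13.35
= -1.07

-1.07


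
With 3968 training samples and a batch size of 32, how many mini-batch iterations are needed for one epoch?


Iterations per epoch = dataset_size / batch_size
= 3968 / 32
= 124

124


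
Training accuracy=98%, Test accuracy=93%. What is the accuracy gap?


Gap = train_accuracy - test_accuracy
= 98 - 93
= 5%
This moderate gap may indicate mild overfitting.

5


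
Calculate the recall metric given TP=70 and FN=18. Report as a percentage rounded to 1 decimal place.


Recall = TP / (TP + FN) * 100
= 70 / (70 + 18)
= 70 / 88
= 0.7955
= 79.5%

79.5


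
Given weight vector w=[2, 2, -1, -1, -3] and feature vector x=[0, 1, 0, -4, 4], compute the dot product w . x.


Element-wise products:
2 * 0 = 0
2 * 1 = 2
-1 * 0 = 0
-1 * -4 = 4
-3 * 4 = -12
Sum = 0 + 2 + 0 + 4 + -12
= -6

-6


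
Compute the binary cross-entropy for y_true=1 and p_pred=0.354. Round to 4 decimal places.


For y=1: Loss = -log(p)
= -log(0.354)
= -(-1.0385)
= 1.0385

1.0385


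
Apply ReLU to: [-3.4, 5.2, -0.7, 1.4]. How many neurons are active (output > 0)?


ReLU(x) = max(0, x) for each element:
ReLU(-3.4) = 0
ReLU(5.2) = 5.2
ReLU(-0.7) = 0
ReLU(1.4) = 1.4
Active neurons (>0): 2

2


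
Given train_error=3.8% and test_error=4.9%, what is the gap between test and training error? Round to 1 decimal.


Generalization gap = test_error - train_error
= 4.9 - 3.8
= 1.1%
A small gap suggests good generalization.

1.1


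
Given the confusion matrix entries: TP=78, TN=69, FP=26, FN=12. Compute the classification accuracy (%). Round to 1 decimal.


Accuracy = (TP + TN) / (TP + TN + FP + FN) * 100
= (78 + 69) / (78 + 69 + 26 + 12)
= 147 / 185
= 0.7946
= 79.5%

79.5


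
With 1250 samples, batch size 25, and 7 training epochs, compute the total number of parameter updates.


Iterations per epoch = 1250 / 25 = 50
Total updates = iterations_per_epoch * epochs
= 50 * 7
= 350

350


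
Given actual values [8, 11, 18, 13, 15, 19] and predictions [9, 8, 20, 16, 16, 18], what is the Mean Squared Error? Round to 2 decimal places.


Differences: [-1, 3, -2, -3, -1, 1]
Squared errors: [1, 9, 4, 9, 1, 1]
Sum of squared errors = 25
MSE = 25 / 6 = 4.17

4.17


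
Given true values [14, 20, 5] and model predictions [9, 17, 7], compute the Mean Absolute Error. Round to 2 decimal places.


Absolute errors: [5, 3, 2]
Sum of absolute errors = 10
MAE = 10 / 3 = 3.33

3.33


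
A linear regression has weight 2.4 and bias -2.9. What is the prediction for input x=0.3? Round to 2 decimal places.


y = 2.4 * 0.3 + (-2.9)
= 0.72 + (-2.9)
= -2.18

-2.18


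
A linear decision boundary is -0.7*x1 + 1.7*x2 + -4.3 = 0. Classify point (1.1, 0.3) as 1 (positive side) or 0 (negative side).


Compute -0.7 * 1.1 + 1.7 * 0.3 + -4.3
= -0.77 + 0.51 + -4.3
= -4.56
Since -4.56 < 0, the point is on the negative side.

0


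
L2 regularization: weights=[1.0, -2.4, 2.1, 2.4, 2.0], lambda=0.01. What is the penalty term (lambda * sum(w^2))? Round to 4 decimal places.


Squaring each weight:
1.0^2 = 1.0
(-2.4)^2 = 5.76
2.1^2 = 4.41
2.4^2 = 5.76
2.0^2 = 4.0
Sum of squares = 20.93
Penalty = 0.01 * 20.93 = 0.2093

0.2093


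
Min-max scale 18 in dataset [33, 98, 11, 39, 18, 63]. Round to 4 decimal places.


Min = 11, Max = 98
Range = 98 - 11 = 87
Scaled = (x - min) / (max - min)
= (18 - 11) / 87
= 7 / 87
= 0.0805

0.0805


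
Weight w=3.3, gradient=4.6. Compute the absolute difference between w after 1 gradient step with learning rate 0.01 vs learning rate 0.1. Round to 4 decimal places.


With lr=0.01: w_new = 3.3 - 0.01 * 4.6 = 3.254
With lr=0.1: w_new = 3.3 - 0.1 * 4.6 = 2.84
Absolute difference = |3.254 - 2.84|
= 0.4140

0.4140


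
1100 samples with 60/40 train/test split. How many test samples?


Train samples = 1100 * 60% = 660
Test samples = 1100 - 660
= 440

440


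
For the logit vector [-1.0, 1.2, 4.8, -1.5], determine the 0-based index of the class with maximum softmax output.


Softmax is a monotonic transformation, so it preserves the argmax.
We need to find the index of the maximum logit.
Index 0: -1.0
Index 1: 1.2
Index 2: 4.8
Index 3: -1.5
Maximum logit = 4.8 at index 2

2


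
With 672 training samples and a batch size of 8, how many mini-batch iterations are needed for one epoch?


Iterations per epoch = dataset_size / batch_size
= 672 / 8
= 84

84


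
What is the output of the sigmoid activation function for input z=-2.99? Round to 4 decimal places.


sigmoid(z) = 1 / (1 + exp(-z))
exp(-(-2.99)) = exp(2.99) = 19.8857
1 + 19.8857 = 20.8857
1 / 20.8857 = 0.0479

0.0479


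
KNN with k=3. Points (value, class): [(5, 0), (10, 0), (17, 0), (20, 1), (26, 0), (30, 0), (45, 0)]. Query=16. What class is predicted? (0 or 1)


Distances from query 16:
Point 17 (class 0): distance = 1
Point 20 (class 1): distance = 4
Point 10 (class 0): distance = 6
K=3 nearest neighbors: classes = [0, 1, 0]
Votes for class 1: 1 / 3
Majority vote => class 0

0


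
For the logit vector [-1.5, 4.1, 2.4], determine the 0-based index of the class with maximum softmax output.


Softmax is a monotonic transformation, so it preserves the argmax.
We need to find the index of the maximum logit.
Index 0: -1.5
Index 1: 4.1
Index 2: 2.4
Maximum logit = 4.1 at index 1

1


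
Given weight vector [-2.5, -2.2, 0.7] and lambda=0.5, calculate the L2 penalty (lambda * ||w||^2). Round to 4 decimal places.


Squaring each weight:
(-2.5)^2 = 6.25
(-2.2)^2 = 4.84
0.7^2 = 0.49
Sum of squares = 11.58
Penalty = 0.5 * 11.58 = 5.7900

5.7900


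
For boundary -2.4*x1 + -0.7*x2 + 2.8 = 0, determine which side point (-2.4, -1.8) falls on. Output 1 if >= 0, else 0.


Compute -2.4 * -2.4 + -0.7 * -1.8 + 2.8
= 5.76 + 1.26 + 2.8
= 9.82
Since 9.82 >= 0, the point is on the positive side.

1


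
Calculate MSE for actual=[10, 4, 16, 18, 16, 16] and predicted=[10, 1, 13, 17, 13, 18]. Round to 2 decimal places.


Differences: [0, 3, 3, 1, 3, -2]
Squared errors: [0, 9, 9, 1, 9, 4]
Sum of squared errors = 32
MSE = 32 / 6 = 5.33

5.33


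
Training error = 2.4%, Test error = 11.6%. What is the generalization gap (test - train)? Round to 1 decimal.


Generalization gap = test_error - train_error
= 11.6 - 2.4
= 9.2%
A moderate gap.

9.2


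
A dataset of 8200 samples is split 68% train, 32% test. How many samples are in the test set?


Train samples = 8200 * 68% = 5576
Test samples = 8200 - 5576
= 2624

2624


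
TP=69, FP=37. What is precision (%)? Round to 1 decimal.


Precision = TP / (TP + FP) * 100
= 69 / (69 + 37)
= 69 / 106
= 0.6509
= 65.1%

65.1


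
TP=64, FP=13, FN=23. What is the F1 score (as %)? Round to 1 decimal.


Precision = TP / (TP + FP) = 64 / 77 = 0.8312
Recall = TP / (TP + FN) = 64 / 87 = 0.7356
F1 = 2 * P * R / (P + R)
= 2 * 0.8312 * 0.7356 / (0.8312 + 0.7356)
= 1.2229 / 1.5668
= 0.7805
As percentage: 78.0%

78.0


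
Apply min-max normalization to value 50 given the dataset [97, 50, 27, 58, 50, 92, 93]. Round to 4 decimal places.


Min = 27, Max = 97
Range = 97 - 27 = 70
Scaled = (x - min) / (max - min)
= (50 - 27) / 70
= 23 / 70
= 0.3286

0.3286


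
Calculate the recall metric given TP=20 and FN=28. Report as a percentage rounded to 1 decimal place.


Recall = TP / (TP + FN) * 100
= 20 / (20 + 28)
= 20 / 48
= 0.4167
= 41.7%

41.7


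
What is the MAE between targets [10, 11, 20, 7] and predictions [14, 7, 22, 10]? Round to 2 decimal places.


Absolute errors: [4, 4, 2, 3]
Sum of absolute errors = 13
MAE = 13 / 4 = 3.25

3.25


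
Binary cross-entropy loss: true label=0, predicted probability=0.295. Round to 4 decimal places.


For y=0: Loss = -log(1-p)
= -log(1 - 0.295)
= -log(0.705)
= -(-0.3496)
= 0.3496

0.3496


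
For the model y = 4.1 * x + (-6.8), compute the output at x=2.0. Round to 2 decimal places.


y = 4.1 * 2.0 + (-6.8)
= 8.2 + (-6.8)
= 1.40

1.40


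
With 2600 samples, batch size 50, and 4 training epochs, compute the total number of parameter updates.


Iterations per epoch = 2600 / 50 = 52
Total updates = iterations_per_epoch * epochs
= 52 * 4
= 208

208


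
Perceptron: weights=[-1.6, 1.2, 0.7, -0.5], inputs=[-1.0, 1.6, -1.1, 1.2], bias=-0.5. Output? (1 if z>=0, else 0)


z = w . x + b
= -1.6*-1.0 + 1.2*1.6 + 0.7*-1.1 + -0.5*1.2 + -0.5
= 1.6 + 1.92 + -0.77 + -0.6 + -0.5
= 2.15 + -0.5
= 1.65
Since z = 1.65 >= 0, output = 1

1


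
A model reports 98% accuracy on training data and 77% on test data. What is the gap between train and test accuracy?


Gap = train_accuracy - test_accuracy
= 98 - 77
= 21%
This large gap strongly indicates overfitting.

21


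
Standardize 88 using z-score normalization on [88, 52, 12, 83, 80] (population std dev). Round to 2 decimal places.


Mean = (88 + 52 + 12 + 83 + 80) / 5 = 63.0
Variance = sum((x_i - mean)^2) / n = 807.2
Std = sqrt(807.2) = 28.4113
Z = (x - mean) / std
= (88 - 63.0) / 28.4113
= 25.0 / 28.4113
= 0.88

0.88


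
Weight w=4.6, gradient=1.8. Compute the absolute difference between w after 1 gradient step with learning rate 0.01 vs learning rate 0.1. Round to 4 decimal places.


With lr=0.01: w_new = 4.6 - 0.01 * 1.8 = 4.582
With lr=0.1: w_new = 4.6 - 0.1 * 1.8 = 4.42
Absolute difference = |4.582 - 4.42|
= 0.1620

0.1620


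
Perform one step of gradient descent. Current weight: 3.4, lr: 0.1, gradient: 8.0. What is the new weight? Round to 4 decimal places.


w_new = w_old - lr * gradient
= 3.4 - 0.1 * 8.0
= 3.4 - (0.8)
= 2.6000

2.6000


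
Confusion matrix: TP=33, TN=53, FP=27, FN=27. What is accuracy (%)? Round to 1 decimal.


Accuracy = (TP + TN) / (TP + TN + FP + FN) * 100
= (33 + 53) / (33 + 53 + 27 + 27)
= 86 / 140
= 0.6143
= 61.4%

61.4


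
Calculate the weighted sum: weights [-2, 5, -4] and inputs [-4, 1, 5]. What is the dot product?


Element-wise products:
-2 * -4 = 8
5 * 1 = 5
-4 * 5 = -20
Sum = 8 + 5 + -20
= -7

-7


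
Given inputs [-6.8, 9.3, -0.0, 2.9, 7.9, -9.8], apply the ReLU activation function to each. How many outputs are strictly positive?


ReLU(x) = max(0, x) for each element:
ReLU(-6.8) = 0
ReLU(9.3) = 9.3
ReLU(-0.0) = 0
ReLU(2.9) = 2.9
ReLU(7.9) = 7.9
ReLU(-9.8) = 0
Active neurons (>0): 3

3


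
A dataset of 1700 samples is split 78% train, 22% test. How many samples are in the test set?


Train samples = 1700 * 78% = 1326
Test samples = 1700 - 1326
= 374

374


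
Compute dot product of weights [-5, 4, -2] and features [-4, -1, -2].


Element-wise products:
-5 * -4 = 20
4 * -1 = -4
-2 * -2 = 4
Sum = 20 + -4 + 4
= 20

20


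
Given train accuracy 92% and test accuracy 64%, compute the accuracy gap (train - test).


Gap = train_accuracy - test_accuracy
= 92 - 64
= 28%
This large gap strongly indicates overfitting.

28


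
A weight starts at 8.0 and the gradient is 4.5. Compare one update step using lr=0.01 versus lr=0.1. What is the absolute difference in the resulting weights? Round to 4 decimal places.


With lr=0.01: w_new = 8.0 - 0.01 * 4.5 = 7.955
With lr=0.1: w_new = 8.0 - 0.1 * 4.5 = 7.55
Absolute difference = |7.955 - 7.55|
= 0.4050

0.4050


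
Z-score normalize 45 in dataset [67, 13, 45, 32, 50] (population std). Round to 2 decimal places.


Mean = (67 + 13 + 45 + 32 + 50) / 5 = 41.4
Variance = sum((x_i - mean)^2) / n = 327.44
Std = sqrt(327.44) = 18.0953
Z = (x - mean) / std
= (45 - 41.4) / 18.0953
= 3.6 / 18.0953
= 0.20

0.20


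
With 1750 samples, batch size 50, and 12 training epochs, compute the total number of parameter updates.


Iterations per epoch = 1750 / 50 = 35
Total updates = iterations_per_epoch * epochs
= 35 * 12
= 420

420


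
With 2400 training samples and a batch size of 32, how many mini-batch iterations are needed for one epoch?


Iterations per epoch = dataset_size / batch_size
= 2400 / 32
= 75

75


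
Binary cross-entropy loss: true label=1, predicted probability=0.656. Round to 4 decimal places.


For y=1: Loss = -log(p)
= -log(0.656)
= -(-0.4216)
= 0.4216

0.4216


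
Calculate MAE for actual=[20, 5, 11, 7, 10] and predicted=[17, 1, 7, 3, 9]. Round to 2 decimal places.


Absolute errors: [3, 4, 4, 4, 1]
Sum of absolute errors = 16
MAE = 16 / 5 = 3.20

3.20


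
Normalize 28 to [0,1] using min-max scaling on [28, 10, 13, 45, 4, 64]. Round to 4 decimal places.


Min = 4, Max = 64
Range = 64 - 4 = 60
Scaled = (x - min) / (max - min)
= (28 - 4) / 60
= 24 / 60
= 0.4000

0.4000


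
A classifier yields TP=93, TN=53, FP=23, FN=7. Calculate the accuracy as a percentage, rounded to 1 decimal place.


Accuracy = (TP + TN) / (TP + TN + FP + FN) * 100
= (93 + 53) / (93 + 53 + 23 + 7)
= 146 / 176
= 0.8295
= 83.0%

83.0


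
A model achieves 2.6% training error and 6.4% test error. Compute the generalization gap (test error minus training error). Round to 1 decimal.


Generalization gap = test_error - train_error
= 6.4 - 2.6
= 3.8%
A moderate gap.

3.8


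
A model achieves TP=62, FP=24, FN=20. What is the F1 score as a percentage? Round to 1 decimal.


Precision = TP / (TP + FP) = 62 / 86 = 0.7209
Recall = TP / (TP + FN) = 62 / 82 = 0.7561
F1 = 2 * P * R / (P + R)
= 2 * 0.7209 * 0.7561 / (0.7209 + 0.7561)
= 1.0902 / 1.477
= 0.7381
As percentage: 73.8%

73.8


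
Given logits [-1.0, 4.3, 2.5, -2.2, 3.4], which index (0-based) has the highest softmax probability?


Softmax is a monotonic transformation, so it preserves the argmax.
We need to find the index of the maximum logit.
Index 0: -1.0
Index 1: 4.3
Index 2: 2.5
Index 3: -2.2
Index 4: 3.4
Maximum logit = 4.3 at index 1

1


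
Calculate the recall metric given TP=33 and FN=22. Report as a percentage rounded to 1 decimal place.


Recall = TP / (TP + FN) * 100
= 33 / (33 + 22)
= 33 / 55
= 0.6
= 60.0%

60.0


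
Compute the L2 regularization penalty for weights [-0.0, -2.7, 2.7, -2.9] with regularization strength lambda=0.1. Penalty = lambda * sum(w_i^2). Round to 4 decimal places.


Squaring each weight:
(-0.0)^2 = 0.0
(-2.7)^2 = 7.29
2.7^2 = 7.29
(-2.9)^2 = 8.41
Sum of squares = 22.99
Penalty = 0.1 * 22.99 = 2.2990

2.2990


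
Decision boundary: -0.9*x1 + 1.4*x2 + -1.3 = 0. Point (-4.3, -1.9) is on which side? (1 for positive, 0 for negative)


Compute -0.9 * -4.3 + 1.4 * -1.9 + -1.3
= 3.87 + -2.66 + -1.3
= -0.09
Since -0.09 < 0, the point is on the negative side.

0


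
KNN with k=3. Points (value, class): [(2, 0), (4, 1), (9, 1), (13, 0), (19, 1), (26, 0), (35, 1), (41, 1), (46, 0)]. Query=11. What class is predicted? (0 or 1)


Distances from query 11:
Point 13 (class 0): distance = 2
Point 9 (class 1): distance = 2
Point 4 (class 1): distance = 7
K=3 nearest neighbors: classes = [0, 1, 1]
Votes for class 1: 2 / 3
Majority vote => class 1

1


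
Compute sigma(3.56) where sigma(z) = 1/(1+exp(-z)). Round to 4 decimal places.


sigmoid(z) = 1 / (1 + exp(-z))
exp(-(3.56)) = exp(-3.56) = 0.0284
1 + 0.0284 = 1.0284
1 / 1.0284 = 0.9723

0.9723


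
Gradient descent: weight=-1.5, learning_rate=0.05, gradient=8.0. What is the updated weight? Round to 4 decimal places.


w_new = w_old - lr * gradient
= -1.5 - 0.05 * 8.0
= -1.5 - (0.4)
= -1.9000

-1.9000


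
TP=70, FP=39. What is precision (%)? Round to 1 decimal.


Precision = TP / (TP + FP) * 100
= 70 / (70 + 39)
= 70 / 109
= 0.6422
= 64.2%

64.2


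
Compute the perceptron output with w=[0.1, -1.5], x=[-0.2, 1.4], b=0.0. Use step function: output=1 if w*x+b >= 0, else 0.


z = w . x + b
= 0.1*-0.2 + -1.5*1.4 + 0.0
= -0.02 + -2.1 + 0.0
= -2.12 + 0.0
= -2.12
Since z = -2.12 < 0, output = 0

0


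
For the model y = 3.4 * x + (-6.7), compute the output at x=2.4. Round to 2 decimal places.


y = 3.4 * 2.4 + (-6.7)
= 8.16 + (-6.7)
= 1.46

1.46


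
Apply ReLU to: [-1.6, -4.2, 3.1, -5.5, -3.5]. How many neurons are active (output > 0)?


ReLU(x) = max(0, x) for each element:
ReLU(-1.6) = 0
ReLU(-4.2) = 0
ReLU(3.1) = 3.1
ReLU(-5.5) = 0
ReLU(-3.5) = 0
Active neurons (>0): 1

1


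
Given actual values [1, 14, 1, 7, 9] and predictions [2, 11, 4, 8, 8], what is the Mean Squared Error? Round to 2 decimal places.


Differences: [-1, 3, -3, -1, 1]
Squared errors: [1, 9, 9, 1, 1]
Sum of squared errors = 21
MSE = 21 / 5 = 4.20

4.20


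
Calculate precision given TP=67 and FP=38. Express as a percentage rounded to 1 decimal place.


Precision = TP / (TP + FP) * 100
= 67 / (67 + 38)
= 67 / 105
= 0.6381
= 63.8%

63.8


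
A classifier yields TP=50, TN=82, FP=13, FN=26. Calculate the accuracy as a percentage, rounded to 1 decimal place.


Accuracy = (TP + TN) / (TP + TN + FP + FN) * 100
= (50 + 82) / (50 + 82 + 13 + 26)
= 132 / 171
= 0.7719
= 77.2%

77.2


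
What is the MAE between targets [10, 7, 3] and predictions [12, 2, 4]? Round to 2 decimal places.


Absolute errors: [2, 5, 1]
Sum of absolute errors = 8
MAE = 8 / 3 = 2.67

2.67


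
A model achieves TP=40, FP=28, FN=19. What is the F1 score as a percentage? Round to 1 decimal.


Precision = TP / (TP + FP) = 40 / 68 = 0.5882
Recall = TP / (TP + FN) = 40 / 59 = 0.678
F1 = 2 * P * R / (P + R)
= 2 * 0.5882 * 0.678 / (0.5882 + 0.678)
= 0.7976 / 1.2662
= 0.6299
As percentage: 63.0%

63.0


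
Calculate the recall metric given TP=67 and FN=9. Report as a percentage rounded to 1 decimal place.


Recall = TP / (TP + FN) * 100
= 67 / (67 + 9)
= 67 / 76
= 0.8816
= 88.2%

88.2


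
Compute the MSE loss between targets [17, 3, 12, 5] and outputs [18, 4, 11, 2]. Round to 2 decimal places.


Differences: [-1, -1, 1, 3]
Squared errors: [1, 1, 1, 9]
Sum of squared errors = 12
MSE = 12 / 4 = 3.00

3.00


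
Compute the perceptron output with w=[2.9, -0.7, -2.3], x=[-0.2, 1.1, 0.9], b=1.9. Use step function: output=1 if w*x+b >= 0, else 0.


z = w . x + b
= 2.9*-0.2 + -0.7*1.1 + -2.3*0.9 + 1.9
= -0.58 + -0.77 + -2.07 + 1.9
= -3.42 + 1.9
= -1.52
Since z = -1.52 < 0, output = 0

0


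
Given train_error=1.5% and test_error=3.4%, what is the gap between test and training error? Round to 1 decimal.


Generalization gap = test_error - train_error
= 3.4 - 1.5
= 1.9%
A small gap suggests good generalization.

1.9


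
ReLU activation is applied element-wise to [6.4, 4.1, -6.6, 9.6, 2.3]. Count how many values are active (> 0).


ReLU(x) = max(0, x) for each element:
ReLU(6.4) = 6.4
ReLU(4.1) = 4.1
ReLU(-6.6) = 0
ReLU(9.6) = 9.6
ReLU(2.3) = 2.3
Active neurons (>0): 4

4


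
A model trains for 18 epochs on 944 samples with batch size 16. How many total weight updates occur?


Iterations per epoch = 944 / 16 = 59
Total updates = iterations_per_epoch * epochs
= 59 * 18
= 1062

1062


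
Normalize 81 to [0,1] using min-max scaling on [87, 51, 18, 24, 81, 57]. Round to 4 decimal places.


Min = 18, Max = 87
Range = 87 - 18 = 69
Scaled = (x - min) / (max - min)
= (81 - 18) / 69
= 63 / 69
= 0.9130

0.9130


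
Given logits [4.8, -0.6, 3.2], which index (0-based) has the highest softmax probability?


Softmax is a monotonic transformation, so it preserves the argmax.
We need to find the index of the maximum logit.
Index 0: 4.8
Index 1: -0.6
Index 2: 3.2
Maximum logit = 4.8 at index 0

0


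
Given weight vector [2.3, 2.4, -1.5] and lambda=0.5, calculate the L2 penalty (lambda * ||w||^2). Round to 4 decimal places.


Squaring each weight:
2.3^2 = 5.29
2.4^2 = 5.76
(-1.5)^2 = 2.25
Sum of squares = 13.3
Penalty = 0.5 * 13.3 = 6.6500

6.6500


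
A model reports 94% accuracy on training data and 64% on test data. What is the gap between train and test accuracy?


Gap = train_accuracy - test_accuracy
= 94 - 64
= 30%
This large gap strongly indicates overfitting.

30


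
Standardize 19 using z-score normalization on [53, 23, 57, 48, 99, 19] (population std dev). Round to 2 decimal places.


Mean = (53 + 23 + 57 + 48 + 99 + 19) / 6 = 49.8333
Variance = sum((x_i - mean)^2) / n = 692.1389
Std = sqrt(692.1389) = 26.3085
Z = (x - mean) / std
= (19 - 49.8333) / 26.3085
= -30.8333 / 26.3085
= -1.17

-1.17


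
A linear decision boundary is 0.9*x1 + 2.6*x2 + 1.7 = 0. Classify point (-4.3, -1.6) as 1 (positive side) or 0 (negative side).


Compute 0.9 * -4.3 + 2.6 * -1.6 + 1.7
= -3.87 + -4.16 + 1.7
= -6.33
Since -6.33 < 0, the point is on the negative side.

0


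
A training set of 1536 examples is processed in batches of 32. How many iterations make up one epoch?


Iterations per epoch = dataset_size / batch_size
= 1536 / 32
= 48

48


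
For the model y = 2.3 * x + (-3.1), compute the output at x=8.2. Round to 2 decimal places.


y = 2.3 * 8.2 + (-3.1)
= 18.86 + (-3.1)
= 15.76

15.76


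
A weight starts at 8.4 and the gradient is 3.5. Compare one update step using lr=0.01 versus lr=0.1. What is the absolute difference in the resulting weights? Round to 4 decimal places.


With lr=0.01: w_new = 8.4 - 0.01 * 3.5 = 8.365
With lr=0.1: w_new = 8.4 - 0.1 * 3.5 = 8.05
Absolute difference = |8.365 - 8.05|
= 0.3150

0.3150


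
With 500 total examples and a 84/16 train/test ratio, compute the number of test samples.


Train samples = 500 * 84% = 420
Test samples = 500 - 420
= 80

80


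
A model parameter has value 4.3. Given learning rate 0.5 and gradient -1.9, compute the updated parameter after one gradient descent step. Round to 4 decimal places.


w_new = w_old - lr * gradient
= 4.3 - 0.5 * -1.9
= 4.3 - (-0.95)
= 5.2500

5.2500


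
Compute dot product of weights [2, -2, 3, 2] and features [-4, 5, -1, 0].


Element-wise products:
2 * -4 = -8
-2 * 5 = -10
3 * -1 = -3
2 * 0 = 0
Sum = -8 + -10 + -3 + 0
= -21

-21


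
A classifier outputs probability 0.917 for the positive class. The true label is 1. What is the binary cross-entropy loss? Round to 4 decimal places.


For y=1: Loss = -log(p)
= -log(0.917)
= -(-0.0866)
= 0.0866

0.0866


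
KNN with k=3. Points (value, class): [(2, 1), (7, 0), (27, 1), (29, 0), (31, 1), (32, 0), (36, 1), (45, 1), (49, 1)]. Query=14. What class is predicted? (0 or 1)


Distances from query 14:
Point 7 (class 0): distance = 7
Point 2 (class 1): distance = 12
Point 27 (class 1): distance = 13
K=3 nearest neighbors: classes = [0, 1, 1]
Votes for class 1: 2 / 3
Majority vote => class 1

1


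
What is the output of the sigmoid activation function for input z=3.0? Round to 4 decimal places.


sigmoid(z) = 1 / (1 + exp(-z))
exp(-(3.0)) = exp(-3.0) = 0.0498
1 + 0.0498 = 1.0498
1 / 1.0498 = 0.9526

0.9526


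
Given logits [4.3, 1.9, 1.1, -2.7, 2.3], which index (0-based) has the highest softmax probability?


Softmax is a monotonic transformation, so it preserves the argmax.
We need to find the index of the maximum logit.
Index 0: 4.3
Index 1: 1.9
Index 2: 1.1
Index 3: -2.7
Index 4: 2.3
Maximum logit = 4.3 at index 0

0


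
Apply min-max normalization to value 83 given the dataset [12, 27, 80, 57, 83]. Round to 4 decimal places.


Min = 12, Max = 83
Range = 83 - 12 = 71
Scaled = (x - min) / (max - min)
= (83 - 12) / 71
= 71 / 71
= 1.0000

1.0000


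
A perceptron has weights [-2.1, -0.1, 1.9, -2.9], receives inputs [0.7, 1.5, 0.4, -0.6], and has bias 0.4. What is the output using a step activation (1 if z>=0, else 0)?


z = w . x + b
= -2.1*0.7 + -0.1*1.5 + 1.9*0.4 + -2.9*-0.6 + 0.4
= -1.47 + -0.15 + 0.76 + 1.74 + 0.4
= 0.88 + 0.4
= 1.28
Since z = 1.28 >= 0, output = 1

1


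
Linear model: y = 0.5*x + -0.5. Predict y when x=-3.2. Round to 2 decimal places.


y = 0.5 * -3.2 + (-0.5)
= -1.6 + (-0.5)
= -2.10

-2.10


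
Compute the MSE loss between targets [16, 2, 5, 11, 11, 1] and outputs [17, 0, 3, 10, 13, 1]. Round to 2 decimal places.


Differences: [-1, 2, 2, 1, -2, 0]
Squared errors: [1, 4, 4, 1, 4, 0]
Sum of squared errors = 14
MSE = 14 / 6 = 2.33

2.33


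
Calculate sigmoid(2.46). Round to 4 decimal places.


sigmoid(z) = 1 / (1 + exp(-z))
exp(-(2.46)) = exp(-2.46) = 0.0854
1 + 0.0854 = 1.0854
1 / 1.0854 = 0.9213

0.9213


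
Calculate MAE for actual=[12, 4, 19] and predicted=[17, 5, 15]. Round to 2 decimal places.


Absolute errors: [5, 1, 4]
Sum of absolute errors = 10
MAE = 10 / 3 = 3.33

3.33


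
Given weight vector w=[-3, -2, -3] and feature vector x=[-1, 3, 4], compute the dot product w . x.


Element-wise products:
-3 * -1 = 3
-2 * 3 = -6
-3 * 4 = -12
Sum = 3 + -6 + -12
= -15

-15


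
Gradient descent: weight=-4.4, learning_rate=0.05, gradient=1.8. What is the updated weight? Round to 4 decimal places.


w_new = w_old - lr * gradient
= -4.4 - 0.05 * 1.8
= -4.4 - (0.09)
= -4.4900

-4.4900


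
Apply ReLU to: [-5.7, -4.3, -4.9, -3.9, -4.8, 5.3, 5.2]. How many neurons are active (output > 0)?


ReLU(x) = max(0, x) for each element:
ReLU(-5.7) = 0
ReLU(-4.3) = 0
ReLU(-4.9) = 0
ReLU(-3.9) = 0
ReLU(-4.8) = 0
ReLU(5.3) = 5.3
ReLU(5.2) = 5.2
Active neurons (>0): 2

2


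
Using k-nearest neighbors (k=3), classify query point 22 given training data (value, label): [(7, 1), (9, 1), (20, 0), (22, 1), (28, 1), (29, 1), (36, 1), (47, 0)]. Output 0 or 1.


Distances from query 22:
Point 22 (class 1): distance = 0
Point 20 (class 0): distance = 2
Point 28 (class 1): distance = 6
K=3 nearest neighbors: classes = [1, 0, 1]
Votes for class 1: 2 / 3
Majority vote => class 1

1


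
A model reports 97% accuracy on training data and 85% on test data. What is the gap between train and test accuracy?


Gap = train_accuracy - test_accuracy
= 97 - 85
= 12%
This gap suggests the model is overfitting.

12


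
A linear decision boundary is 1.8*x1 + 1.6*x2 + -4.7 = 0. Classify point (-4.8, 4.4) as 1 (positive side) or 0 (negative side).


Compute 1.8 * -4.8 + 1.6 * 4.4 + -4.7
= -8.64 + 7.04 + -4.7
= -6.3
Since -6.3 < 0, the point is on the negative side.

0


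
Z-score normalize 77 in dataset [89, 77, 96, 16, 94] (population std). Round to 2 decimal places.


Mean = (89 + 77 + 96 + 16 + 94) / 5 = 74.4
Variance = sum((x_i - mean)^2) / n = 896.24
Std = sqrt(896.24) = 29.9373
Z = (x - mean) / std
= (77 - 74.4) / 29.9373
= 2.6 / 29.9373
= 0.09

0.09


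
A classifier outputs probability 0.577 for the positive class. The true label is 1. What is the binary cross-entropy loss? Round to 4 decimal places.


For y=1: Loss = -log(p)
= -log(0.577)
= -(-0.5499)
= 0.5499

0.5499


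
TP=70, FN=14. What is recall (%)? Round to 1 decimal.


Recall = TP / (TP + FN) * 100
= 70 / (70 + 14)
= 70 / 84
= 0.8333
= 83.3%

83.3


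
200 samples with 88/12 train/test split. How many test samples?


Train samples = 200 * 88% = 176
Test samples = 200 - 176
= 24

24


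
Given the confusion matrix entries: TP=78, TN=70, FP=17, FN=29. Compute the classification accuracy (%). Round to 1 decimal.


Accuracy = (TP + TN) / (TP + TN + FP + FN) * 100
= (78 + 70) / (78 + 70 + 17 + 29)
= 148 / 194
= 0.7629
= 76.3%

76.3


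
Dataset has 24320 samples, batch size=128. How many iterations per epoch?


Iterations per epoch = dataset_size / batch_size
= 24320 / 128
= 190

190


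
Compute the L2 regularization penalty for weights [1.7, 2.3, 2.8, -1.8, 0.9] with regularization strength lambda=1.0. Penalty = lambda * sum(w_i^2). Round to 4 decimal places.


Squaring each weight:
1.7^2 = 2.89
2.3^2 = 5.29
2.8^2 = 7.84
(-1.8)^2 = 3.24
0.9^2 = 0.81
Sum of squares = 20.07
Penalty = 1.0 * 20.07 = 20.0700

20.0700


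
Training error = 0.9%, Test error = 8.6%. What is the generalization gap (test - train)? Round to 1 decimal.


Generalization gap = test_error - train_error
= 8.6 - 0.9
= 7.7%
A moderate gap.

7.7


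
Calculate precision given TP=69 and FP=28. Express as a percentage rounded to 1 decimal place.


Precision = TP / (TP + FP) * 100
= 69 / (69 + 28)
= 69 / 97
= 0.7113
= 71.1%

71.1


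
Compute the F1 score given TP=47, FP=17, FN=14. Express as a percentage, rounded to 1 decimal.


Precision = TP / (TP + FP) = 47 / 64 = 0.7344
Recall = TP / (TP + FN) = 47 / 61 = 0.7705
F1 = 2 * P * R / (P + R)
= 2 * 0.7344 * 0.7705 / (0.7344 + 0.7705)
= 1.1317 / 1.5049
= 0.752
As percentage: 75.2%

75.2


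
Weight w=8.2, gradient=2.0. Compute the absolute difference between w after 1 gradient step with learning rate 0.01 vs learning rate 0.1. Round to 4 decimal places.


With lr=0.01: w_new = 8.2 - 0.01 * 2.0 = 8.18
With lr=0.1: w_new = 8.2 - 0.1 * 2.0 = 8.0
Absolute difference = |8.18 - 8.0|
= 0.1800

0.1800


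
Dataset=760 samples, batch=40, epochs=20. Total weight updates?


Iterations per epoch = 760 / 40 = 19
Total updates = iterations_per_epoch * epochs
= 19 * 20
= 380

380


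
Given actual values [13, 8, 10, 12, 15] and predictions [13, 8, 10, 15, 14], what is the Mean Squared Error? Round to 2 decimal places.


Differences: [0, 0, 0, -3, 1]
Squared errors: [0, 0, 0, 9, 1]
Sum of squared errors = 10
MSE = 10 / 5 = 2.00

2.00


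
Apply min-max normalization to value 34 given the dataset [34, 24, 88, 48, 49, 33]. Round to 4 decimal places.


Min = 24, Max = 88
Range = 88 - 24 = 64
Scaled = (x - min) / (max - min)
= (34 - 24) / 64
= 10 / 64
= 0.1563

0.1563


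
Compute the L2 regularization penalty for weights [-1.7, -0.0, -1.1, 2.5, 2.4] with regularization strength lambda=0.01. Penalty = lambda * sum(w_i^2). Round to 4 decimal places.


Squaring each weight:
(-1.7)^2 = 2.89
(-0.0)^2 = 0.0
(-1.1)^2 = 1.21
2.5^2 = 6.25
2.4^2 = 5.76
Sum of squares = 16.11
Penalty = 0.01 * 16.11 = 0.1611

0.1611


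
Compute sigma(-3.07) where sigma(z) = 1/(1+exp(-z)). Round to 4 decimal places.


sigmoid(z) = 1 / (1 + exp(-z))
exp(-(-3.07)) = exp(3.07) = 21.5419
1 + 21.5419 = 22.5419
1 / 22.5419 = 0.0444

0.0444


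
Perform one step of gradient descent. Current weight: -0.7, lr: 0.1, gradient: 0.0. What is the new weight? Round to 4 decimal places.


w_new = w_old - lr * gradient
= -0.7 - 0.1 * 0.0
= -0.7 - (0.0)
= -0.7000

-0.7000


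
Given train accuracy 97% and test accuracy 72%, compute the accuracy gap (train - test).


Gap = train_accuracy - test_accuracy
= 97 - 72
= 25%
This large gap strongly indicates overfitting.

25


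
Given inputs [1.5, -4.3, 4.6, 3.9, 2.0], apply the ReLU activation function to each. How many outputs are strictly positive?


ReLU(x) = max(0, x) for each element:
ReLU(1.5) = 1.5
ReLU(-4.3) = 0
ReLU(4.6) = 4.6
ReLU(3.9) = 3.9
ReLU(2.0) = 2.0
Active neurons (>0): 4

4


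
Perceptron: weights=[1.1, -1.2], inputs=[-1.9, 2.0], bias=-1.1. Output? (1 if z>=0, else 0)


z = w . x + b
= 1.1*-1.9 + -1.2*2.0 + -1.1
= -2.09 + -2.4 + -1.1
= -4.49 + -1.1
= -5.59
Since z = -5.59 < 0, output = 0

0


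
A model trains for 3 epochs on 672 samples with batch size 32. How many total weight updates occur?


Iterations per epoch = 672 / 32 = 21
Total updates = iterations_per_epoch * epochs
= 21 * 3
= 63

63


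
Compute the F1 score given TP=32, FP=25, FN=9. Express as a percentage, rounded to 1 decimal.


Precision = TP / (TP + FP) = 32 / 57 = 0.5614
Recall = TP / (TP + FN) = 32 / 41 = 0.7805
F1 = 2 * P * R / (P + R)
= 2 * 0.5614 * 0.7805 / (0.5614 + 0.7805)
= 0.8763 / 1.3419
= 0.6531
As percentage: 65.3%

65.3


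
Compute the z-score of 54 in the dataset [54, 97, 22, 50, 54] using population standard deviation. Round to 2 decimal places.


Mean = (54 + 97 + 22 + 50 + 54) / 5 = 55.4
Variance = sum((x_i - mean)^2) / n = 575.84
Std = sqrt(575.84) = 23.9967
Z = (x - mean) / std
= (54 - 55.4) / 23.9967
= -1.4 / 23.9967
= -0.06

-0.06


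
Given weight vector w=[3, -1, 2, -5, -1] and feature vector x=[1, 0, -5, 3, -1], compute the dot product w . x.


Element-wise products:
3 * 1 = 3
-1 * 0 = 0
2 * -5 = -10
-5 * 3 = -15
-1 * -1 = 1
Sum = 3 + 0 + -10 + -15 + 1
= -21

-21


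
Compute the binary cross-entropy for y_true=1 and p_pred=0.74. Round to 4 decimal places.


For y=1: Loss = -log(p)
= -log(0.74)
= -(-0.3011)
= 0.3011

0.3011


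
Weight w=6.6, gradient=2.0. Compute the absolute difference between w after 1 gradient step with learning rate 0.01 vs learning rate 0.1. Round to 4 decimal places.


With lr=0.01: w_new = 6.6 - 0.01 * 2.0 = 6.58
With lr=0.1: w_new = 6.6 - 0.1 * 2.0 = 6.4
Absolute difference = |6.58 - 6.4|
= 0.1800

0.1800


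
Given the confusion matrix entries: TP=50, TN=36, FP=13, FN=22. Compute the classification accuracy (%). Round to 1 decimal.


Accuracy = (TP + TN) / (TP + TN + FP + FN) * 100
= (50 + 36) / (50 + 36 + 13 + 22)
= 86 / 121
= 0.7107
= 71.1%

71.1


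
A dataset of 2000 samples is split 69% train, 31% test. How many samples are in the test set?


Train samples = 2000 * 69% = 1380
Test samples = 2000 - 1380
= 620

620


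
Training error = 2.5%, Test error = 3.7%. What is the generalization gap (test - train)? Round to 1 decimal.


Generalization gap = test_error - train_error
= 3.7 - 2.5
= 1.2%
A small gap suggests good generalization.

1.2


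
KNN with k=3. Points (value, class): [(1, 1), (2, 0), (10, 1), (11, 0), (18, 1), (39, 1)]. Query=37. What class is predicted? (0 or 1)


Distances from query 37:
Point 39 (class 1): distance = 2
Point 18 (class 1): distance = 19
Point 11 (class 0): distance = 26
K=3 nearest neighbors: classes = [1, 1, 0]
Votes for class 1: 2 / 3
Majority vote => class 1

1


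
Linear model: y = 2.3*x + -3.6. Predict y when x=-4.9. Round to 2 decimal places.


y = 2.3 * -4.9 + (-3.6)
= -11.27 + (-3.6)
= -14.87

-14.87


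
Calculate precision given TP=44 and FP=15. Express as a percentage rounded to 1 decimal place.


Precision = TP / (TP + FP) * 100
= 44 / (44 + 15)
= 44 / 59
= 0.7458
= 74.6%

74.6


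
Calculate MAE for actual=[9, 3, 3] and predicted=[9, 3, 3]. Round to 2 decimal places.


Absolute errors: [0, 0, 0]
Sum of absolute errors = 0
MAE = 0 / 3 = 0.00

0.00


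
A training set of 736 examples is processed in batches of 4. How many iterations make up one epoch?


Iterations per epoch = dataset_size / batch_size
= 736 / 4
= 184

184


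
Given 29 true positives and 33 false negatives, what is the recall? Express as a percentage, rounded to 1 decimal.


Recall = TP / (TP + FN) * 100
= 29 / (29 + 33)
= 29 / 62
= 0.4677
= 46.8%

46.8


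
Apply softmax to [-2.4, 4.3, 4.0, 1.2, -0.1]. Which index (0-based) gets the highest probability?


Softmax is a monotonic transformation, so it preserves the argmax.
We need to find the index of the maximum logit.
Index 0: -2.4
Index 1: 4.3
Index 2: 4.0
Index 3: 1.2
Index 4: -0.1
Maximum logit = 4.3 at index 1

1


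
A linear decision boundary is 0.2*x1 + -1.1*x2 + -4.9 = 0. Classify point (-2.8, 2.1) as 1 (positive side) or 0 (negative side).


Compute 0.2 * -2.8 + -1.1 * 2.1 + -4.9
= -0.56 + -2.31 + -4.9
= -7.77
Since -7.77 < 0, the point is on the negative side.

0


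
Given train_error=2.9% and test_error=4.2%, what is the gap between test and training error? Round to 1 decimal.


Generalization gap = test_error - train_error
= 4.2 - 2.9
= 1.3%
A small gap suggests good generalization.

1.3


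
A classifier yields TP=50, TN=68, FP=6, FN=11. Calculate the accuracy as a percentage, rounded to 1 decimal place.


Accuracy = (TP + TN) / (TP + TN + FP + FN) * 100
= (50 + 68) / (50 + 68 + 6 + 11)
= 118 / 135
= 0.8741
= 87.4%

87.4


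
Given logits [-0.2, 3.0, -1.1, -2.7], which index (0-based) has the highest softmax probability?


Softmax is a monotonic transformation, so it preserves the argmax.
We need to find the index of the maximum logit.
Index 0: -0.2
Index 1: 3.0
Index 2: -1.1
Index 3: -2.7
Maximum logit = 3.0 at index 1

1
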